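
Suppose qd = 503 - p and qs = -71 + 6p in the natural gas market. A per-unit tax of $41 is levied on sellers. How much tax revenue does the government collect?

Pre-tax equilibrium: p* = 82, q* = 421.
Tax on sellers shifts supply to qs = -71 + 6(p − 41) = -317 + 6p.
503 - p = -317 + 6p gives buyer price pb = 820/7; sellers receive ps = 820/7 − 41 = 533/7.
New quantity: q = 503 − 1(820/7) = 2701/7.
Revenue = 41 × 2701/7 = 110741/7.

Tax revenue = 110741/7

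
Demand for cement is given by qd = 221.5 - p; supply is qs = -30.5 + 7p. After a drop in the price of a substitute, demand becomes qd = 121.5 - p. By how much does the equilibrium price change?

Δp = -12.5

Original equilibrium: p* = 31.5, q* = 190.
New equilibrium: 121.5 - p = -30.5 + 7p, so 152 = 8p and p' = 19; q' = 121.5 − 1(19) = 102.5.
Change in price: 19 − 31.5 = -12.5.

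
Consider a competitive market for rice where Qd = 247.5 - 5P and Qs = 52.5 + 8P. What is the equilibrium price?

P* = 15

Set Qd = Qs: 247.5 - 5P = 52.5 + 8P.
195 = 13P, so P* = 15.
Q* = 247.5 − 5(15) = 172.5.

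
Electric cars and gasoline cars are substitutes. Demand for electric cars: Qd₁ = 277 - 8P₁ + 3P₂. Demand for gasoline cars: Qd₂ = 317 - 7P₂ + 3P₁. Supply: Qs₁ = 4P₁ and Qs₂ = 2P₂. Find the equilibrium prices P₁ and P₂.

P₁ = 1148/33, P₂ = 515/11

Market 1: 277 - 8P₁ + 3P₂ = 4P₁ → 12P₁ - 3P₂ = 277.
Market 2: 9P₂ - 3P₁ = 317.
Eliminating P₂: 9×(1) + 3×(2) gives 99P₁ = 3444, so P₁ = 1148/33.
Back-substitute into (2): P₂ = (317 + 3×1148/33) / 9 = 515/11.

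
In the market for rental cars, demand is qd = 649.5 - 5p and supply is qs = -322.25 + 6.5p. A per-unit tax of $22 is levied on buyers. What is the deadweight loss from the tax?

Pre-tax equilibrium: p* = 84.5, q* = 227.
Tax on buyers shifts demand to qd = 649.5 − 5(p + 22) = 539.5 - 5p.
539.5 - 5p = -322.25 + 6.5p gives seller price ps = 3447/46; buyers pay pb = 3447/46 + 22 = 4459/46.
New quantity: q = 649.5 − 5(4459/46) = 3791/23.
DWL = ½ × 22 × (227 − 3791/23) = 15730/23.

Deadweight loss = 15730/23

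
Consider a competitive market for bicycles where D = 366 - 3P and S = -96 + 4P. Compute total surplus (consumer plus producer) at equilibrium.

Total surplus = 8232

Equilibrium: 366 - 3P = -96 + 4P gives P* = 66, Q* = 168.
Demand choke price: P = 122; supply starts at P = 24.
CS = ½(122 − 66)(168) = 4704; PS = ½(66 − 24)(168) = 3528.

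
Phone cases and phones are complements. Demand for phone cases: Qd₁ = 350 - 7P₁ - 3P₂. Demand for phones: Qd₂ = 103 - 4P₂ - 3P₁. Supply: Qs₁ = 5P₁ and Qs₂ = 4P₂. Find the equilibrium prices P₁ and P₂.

Market 1: 350 - 7P₁ - 3P₂ = 5P₁ → 12P₁ + 3P₂ = 350.
Market 2: 8P₂ + 3P₁ = 103.
Eliminating P₂: 8×(1) − 3×(2) gives 87P₁ = 2491, so P₁ = 2491/87.
Back-substitute into (2): P₂ = (103 − 3×2491/87) / 8 = 62/29.

P₁ = 2491/87, P₂ = 62/29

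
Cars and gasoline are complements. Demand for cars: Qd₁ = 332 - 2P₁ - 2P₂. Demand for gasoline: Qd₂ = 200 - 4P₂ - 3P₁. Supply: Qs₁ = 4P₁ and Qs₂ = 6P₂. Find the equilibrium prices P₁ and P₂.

P₁ = 1460/27, P₂ = 34/9

Market 1: 332 - 2P₁ - 2P₂ = 4P₁ → 6P₁ + 2P₂ = 332.
Market 2: 10P₂ + 3P₁ = 200.
Eliminating P₂: 10×(1) − 2×(2) gives 54P₁ = 2920, so P₁ = 1460/27.
Back-substitute into (2): P₂ = (200 − 3×1460/27) / 10 = 34/9.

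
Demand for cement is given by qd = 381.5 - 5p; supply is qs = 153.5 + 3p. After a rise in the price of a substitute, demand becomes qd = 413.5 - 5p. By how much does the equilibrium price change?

Δp = 4

Original equilibrium: p* = 28.5, q* = 239.
New equilibrium: 413.5 - 5p = 153.5 + 3p, so 260 = 8p and p' = 32.5; q' = 413.5 − 5(32.5) = 251.
Change in price: 32.5 − 28.5 = 4.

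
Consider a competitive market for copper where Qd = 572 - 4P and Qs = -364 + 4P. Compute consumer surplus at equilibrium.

Consumer surplus = 1352

Equilibrium: 572 - 4P = -364 + 4P gives P* = 117, Q* = 104.
Demand choke price (Qd = 0): P = 143.
CS = ½(143 − 117)(104) = 1352.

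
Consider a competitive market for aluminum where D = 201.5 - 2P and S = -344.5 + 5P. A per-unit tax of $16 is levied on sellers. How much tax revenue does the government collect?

Tax revenue = 2536/7

Pre-tax equilibrium: P* = 78, Q* = 45.5.
Tax on sellers shifts supply to S = -344.5 + 5(P − 16) = -424.5 + 5P.
201.5 - 2P = -424.5 + 5P gives buyer price Pb = 626/7; sellers receive Ps = 626/7 − 16 = 514/7.
New quantity: Q = 201.5 − 2(626/7) = 317/14.
Revenue = 16 × 317/14 = 2536/7.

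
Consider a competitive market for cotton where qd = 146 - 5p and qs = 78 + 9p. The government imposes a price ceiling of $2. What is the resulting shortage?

Shortage = 40

Equilibrium price would be p* = 34/7, so the ceiling at 2 binds.
At p = 2: qd = 146 − 5(2) = 136, qs = 78 + 9(2) = 96.
Shortage = 136 − 96 = 40.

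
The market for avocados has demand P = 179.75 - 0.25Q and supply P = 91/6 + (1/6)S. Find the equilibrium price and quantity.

P* = 81, Q* = 395

Set the two price expressions equal: 179.75 - 0.25Q = 91/6 + (1/6)Q.
1975/12 = (5/12)Q, so Q* = 395.
P* = 179.75 − (0.25)(395) = 81.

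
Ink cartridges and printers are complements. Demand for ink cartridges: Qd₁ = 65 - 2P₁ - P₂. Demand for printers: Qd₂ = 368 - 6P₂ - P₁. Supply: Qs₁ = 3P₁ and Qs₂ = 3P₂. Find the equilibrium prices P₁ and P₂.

Market 1: 65 - 2P₁ - P₂ = 3P₁ → 5P₁ + P₂ = 65.
Market 2: 9P₂ + P₁ = 368.
Eliminating P₂: 9×(1) − 1×(2) gives 44P₁ = 217, so P₁ = 217/44.
Back-substitute into (2): P₂ = (368 − 1×217/44) / 9 = 1775/44.

P₁ = 217/44, P₂ = 1775/44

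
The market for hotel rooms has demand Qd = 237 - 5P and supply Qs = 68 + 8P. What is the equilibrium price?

P* = 13

Set Qd = Qs: 237 - 5P = 68 + 8P.
169 = 13P, so P* = 13.
Q* = 237 − 5(13) = 172.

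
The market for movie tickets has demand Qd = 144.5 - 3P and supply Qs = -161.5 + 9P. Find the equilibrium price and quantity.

Set Qd = Qs: 144.5 - 3P = -161.5 + 9P.
306 = 12P, so P* = 25.5.
Q* = 144.5 − 3(25.5) = 68.

P* = 25.5, Q* = 68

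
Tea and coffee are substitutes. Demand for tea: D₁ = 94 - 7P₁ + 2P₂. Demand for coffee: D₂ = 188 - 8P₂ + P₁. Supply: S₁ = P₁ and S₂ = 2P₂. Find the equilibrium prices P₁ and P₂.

P₁ = 658/39, P₂ = 799/39

Market 1: 94 - 7P₁ + 2P₂ = P₁ → 8P₁ - 2P₂ = 94.
Market 2: 10P₂ - P₁ = 188.
Eliminating P₂: 10×(1) + 2×(2) gives 78P₁ = 1316, so P₁ = 658/39.
Back-substitute into (2): P₂ = (188 + 1×658/39) / 10 = 799/39.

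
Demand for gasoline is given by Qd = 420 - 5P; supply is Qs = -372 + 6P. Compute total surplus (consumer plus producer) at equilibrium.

Total surplus = 660

Equilibrium: 420 - 5P = -372 + 6P gives P* = 72, Q* = 60.
Demand choke price: P = 84; supply starts at P = 62.
CS = ½(84 − 72)(60) = 360; PS = ½(72 − 62)(60) = 300.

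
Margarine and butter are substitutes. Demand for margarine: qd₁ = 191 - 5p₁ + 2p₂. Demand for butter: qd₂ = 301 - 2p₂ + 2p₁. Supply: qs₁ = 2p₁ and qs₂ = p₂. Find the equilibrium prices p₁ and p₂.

Market 1: 191 - 5p₁ + 2p₂ = 2p₁ → 7p₁ - 2p₂ = 191.
Market 2: 3p₂ - 2p₁ = 301.
Eliminating p₂: 3×(1) + 2×(2) gives 17p₁ = 1175, so p₁ = 1175/17.
Back-substitute into (2): p₂ = (301 + 2×1175/17) / 3 = 2489/17.

p₁ = 1175/17, p₂ = 2489/17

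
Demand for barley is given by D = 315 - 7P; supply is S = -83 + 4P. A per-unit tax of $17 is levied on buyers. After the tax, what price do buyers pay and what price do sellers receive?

Buyers pay 466/11, sellers receive 279/11

Pre-tax equilibrium: P* = 398/11, Q* = 679/11.
Tax on buyers shifts demand to D = 315 − 7(P + 17) = 196 - 7P.
196 - 7P = -83 + 4P gives seller price Ps = 279/11; buyers pay Pb = 279/11 + 17 = 466/11.
New quantity: Q = 315 − 7(466/11) = 203/11.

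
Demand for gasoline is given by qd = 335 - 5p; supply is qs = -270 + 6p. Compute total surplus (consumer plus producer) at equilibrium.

Total surplus = 660

Equilibrium: 335 - 5p = -270 + 6p gives p* = 55, q* = 60.
Demand choke price: p = 67; supply starts at p = 45.
CS = ½(67 − 55)(60) = 360; PS = ½(55 − 45)(60) = 300.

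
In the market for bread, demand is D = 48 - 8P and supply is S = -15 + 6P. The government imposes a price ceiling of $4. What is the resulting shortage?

Equilibrium price would be P* = 4.5, so the ceiling at 4 binds.
At P = 4: D = 48 − 8(4) = 16, S = -15 + 6(4) = 9.
Shortage = 16 − 9 = 7.

Shortage = 7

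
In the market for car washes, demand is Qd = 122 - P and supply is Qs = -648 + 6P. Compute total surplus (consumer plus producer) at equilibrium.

Equilibrium: 122 - P = -648 + 6P gives P* = 110, Q* = 12.
Demand choke price: P = 122; supply starts at P = 108.
CS = ½(122 − 110)(12) = 72; PS = ½(110 − 108)(12) = 12.

Total surplus = 84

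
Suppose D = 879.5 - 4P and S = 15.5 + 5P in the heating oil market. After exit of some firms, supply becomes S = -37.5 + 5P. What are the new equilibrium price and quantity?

P' = 917/9, Q' = 8495/18

Original equilibrium: P* = 96, Q* = 495.5.
New equilibrium: 879.5 - 4P = -37.5 + 5P, so 917 = 9P and P' = 917/9; Q' = 879.5 − 4(917/9) = 8495/18.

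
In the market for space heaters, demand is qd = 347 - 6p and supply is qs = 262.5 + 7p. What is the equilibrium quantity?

Set qd = qs: 347 - 6p = 262.5 + 7p.
84.5 = 13p, so p* = 6.5.
q* = 347 − 6(6.5) = 308.

q* = 308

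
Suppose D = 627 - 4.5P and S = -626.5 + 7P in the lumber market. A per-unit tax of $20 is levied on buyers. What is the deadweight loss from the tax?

Deadweight loss = 12600/23

Pre-tax equilibrium: P* = 109, Q* = 136.5.
Tax on buyers shifts demand to D = 627 − 4.5(P + 20) = 537 - 4.5P.
537 - 4.5P = -626.5 + 7P gives seller price Ps = 2327/23; buyers pay Pb = 2327/23 + 20 = 2787/23.
New quantity: Q = 627 − 4.5(2787/23) = 3759/46.
DWL = ½ × 20 × (136.5 − 3759/46) = 12600/23.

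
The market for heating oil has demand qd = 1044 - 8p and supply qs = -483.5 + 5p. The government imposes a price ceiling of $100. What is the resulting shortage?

Equilibrium price would be p* = 117.5, so the ceiling at 100 binds.
At p = 100: qd = 1044 − 8(100) = 244, qs = -483.5 + 5(100) = 16.5.
Shortage = 244 − 16.5 = 227.5.

Shortage = 227.5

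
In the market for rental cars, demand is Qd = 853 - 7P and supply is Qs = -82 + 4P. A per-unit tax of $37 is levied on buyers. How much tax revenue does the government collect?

Tax revenue = 66674/11

Pre-tax equilibrium: P* = 85, Q* = 258.
Tax on buyers shifts demand to Qd = 853 − 7(P + 37) = 594 - 7P.
594 - 7P = -82 + 4P gives seller price Ps = 676/11; buyers pay Pb = 676/11 + 37 = 1083/11.
New quantity: Q = 853 − 7(1083/11) = 1802/11.
Revenue = 37 × 1802/11 = 66674/11.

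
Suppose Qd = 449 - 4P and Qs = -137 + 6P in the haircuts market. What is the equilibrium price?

P* = 58.6

Set Qd = Qs: 449 - 4P = -137 + 6P.
586 = 10P, so P* = 58.6.
Q* = 449 − 4(58.6) = 214.6.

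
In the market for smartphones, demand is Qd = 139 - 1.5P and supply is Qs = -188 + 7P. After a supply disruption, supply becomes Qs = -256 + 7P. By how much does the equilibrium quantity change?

Original equilibrium: P* = 654/17, Q* = 1382/17.
New equilibrium: 139 - 1.5P = -256 + 7P, so 395 = 8.5P and P' = 790/17; Q' = 139 − 1.5(790/17) = 1178/17.
Change in quantity: 1178/17 − 1382/17 = -12.

ΔQ = -12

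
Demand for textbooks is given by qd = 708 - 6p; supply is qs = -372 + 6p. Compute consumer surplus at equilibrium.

Consumer surplus = 2352

Equilibrium: 708 - 6p = -372 + 6p gives p* = 90, q* = 168.
Demand choke price (qd = 0): p = 118.
CS = ½(118 − 90)(168) = 2352.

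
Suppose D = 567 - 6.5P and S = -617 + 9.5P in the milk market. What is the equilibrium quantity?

Q* = 86

Set D = S: 567 - 6.5P = -617 + 9.5P.
1184 = 16P, so P* = 74.
Q* = 567 − 6.5(74) = 86.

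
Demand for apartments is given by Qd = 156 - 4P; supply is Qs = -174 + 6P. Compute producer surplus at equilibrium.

Equilibrium: 156 - 4P = -174 + 6P gives P* = 33, Q* = 24.
Supply starts at P = 29 (where Qs = 0).
PS = ½(33 − 29)(24) = 48.

Producer surplus = 48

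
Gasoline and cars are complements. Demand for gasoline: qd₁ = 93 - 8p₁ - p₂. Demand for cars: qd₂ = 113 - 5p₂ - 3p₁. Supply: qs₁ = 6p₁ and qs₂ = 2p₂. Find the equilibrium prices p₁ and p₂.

p₁ = 538/95, p₂ = 1303/95

Market 1: 93 - 8p₁ - p₂ = 6p₁ → 14p₁ + p₂ = 93.
Market 2: 7p₂ + 3p₁ = 113.
Eliminating p₂: 7×(1) − 1×(2) gives 95p₁ = 538, so p₁ = 538/95.
Back-substitute into (2): p₂ = (113 − 3×538/95) / 7 = 1303/95.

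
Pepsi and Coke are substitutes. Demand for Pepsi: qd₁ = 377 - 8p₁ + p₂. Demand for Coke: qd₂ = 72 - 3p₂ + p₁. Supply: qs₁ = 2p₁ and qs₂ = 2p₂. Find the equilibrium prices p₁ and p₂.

Market 1: 377 - 8p₁ + p₂ = 2p₁ → 10p₁ - p₂ = 377.
Market 2: 5p₂ - p₁ = 72.
Eliminating p₂: 5×(1) + 1×(2) gives 49p₁ = 1957, so p₁ = 1957/49.
Back-substitute into (2): p₂ = (72 + 1×1957/49) / 5 = 1097/49.

p₁ = 1957/49, p₂ = 1097/49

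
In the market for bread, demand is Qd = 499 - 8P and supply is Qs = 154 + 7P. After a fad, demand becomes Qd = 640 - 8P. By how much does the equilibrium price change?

Original equilibrium: P* = 23, Q* = 315.
New equilibrium: 640 - 8P = 154 + 7P, so 486 = 15P and P' = 32.4; Q' = 640 − 8(32.4) = 380.8.
Change in price: 32.4 − 23 = 9.4.

ΔP = 9.4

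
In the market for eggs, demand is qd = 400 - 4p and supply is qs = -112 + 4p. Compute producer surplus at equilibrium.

Producer surplus = 2592

Equilibrium: 400 - 4p = -112 + 4p gives p* = 64, q* = 144.
Supply starts at p = 28 (where qs = 0).
PS = ½(64 − 28)(144) = 2592.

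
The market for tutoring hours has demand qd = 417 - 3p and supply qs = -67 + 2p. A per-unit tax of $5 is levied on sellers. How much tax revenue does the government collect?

Tax revenue = 603

Pre-tax equilibrium: p* = 96.8, q* = 126.6.
Tax on sellers shifts supply to qs = -67 + 2(p − 5) = -77 + 2p.
417 - 3p = -77 + 2p gives buyer price pb = 98.8; sellers receive ps = 98.8 − 5 = 93.8.
New quantity: q = 417 − 3(98.8) = 120.6.
Revenue = 5 × 120.6 = 603.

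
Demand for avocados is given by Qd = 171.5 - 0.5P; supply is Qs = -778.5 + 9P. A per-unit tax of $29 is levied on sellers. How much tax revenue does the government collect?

Tax revenue = 118755/38

Pre-tax equilibrium: P* = 100, Q* = 121.5.
Tax on sellers shifts supply to Qs = -778.5 + 9(P − 29) = -1039.5 + 9P.
171.5 - 0.5P = -1039.5 + 9P gives buyer price Pb = 2422/19; sellers receive Ps = 2422/19 − 29 = 1871/19.
New quantity: Q = 171.5 − 0.5(2422/19) = 4095/38.
Revenue = 29 × 4095/38 = 118755/38.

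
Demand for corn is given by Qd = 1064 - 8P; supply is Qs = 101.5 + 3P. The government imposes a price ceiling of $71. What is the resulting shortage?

Equilibrium price would be P* = 87.5, so the ceiling at 71 binds.
At P = 71: Qd = 1064 − 8(71) = 496, Qs = 101.5 + 3(71) = 314.5.
Shortage = 496 − 314.5 = 181.5.

Shortage = 181.5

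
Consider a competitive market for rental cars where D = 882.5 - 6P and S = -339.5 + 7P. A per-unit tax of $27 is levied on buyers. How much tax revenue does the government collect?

Pre-tax equilibrium: P* = 94, Q* = 318.5.
Tax on buyers shifts demand to D = 882.5 − 6(P + 27) = 720.5 - 6P.
720.5 - 6P = -339.5 + 7P gives seller price Ps = 1060/13; buyers pay Pb = 1060/13 + 27 = 1411/13.
New quantity: Q = 882.5 − 6(1411/13) = 6013/26.
Revenue = 27 × 6013/26 = 162351/26.

Tax revenue = 162351/26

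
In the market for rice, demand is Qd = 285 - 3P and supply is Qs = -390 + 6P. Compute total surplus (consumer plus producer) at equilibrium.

Equilibrium: 285 - 3P = -390 + 6P gives P* = 75, Q* = 60.
Demand choke price: P = 95; supply starts at P = 65.
CS = ½(95 − 75)(60) = 600; PS = ½(75 − 65)(60) = 300.

Total surplus = 900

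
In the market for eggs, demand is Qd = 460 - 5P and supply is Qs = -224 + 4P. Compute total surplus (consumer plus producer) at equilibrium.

Total surplus = 1440

Equilibrium: 460 - 5P = -224 + 4P gives P* = 76, Q* = 80.
Demand choke price: P = 92; supply starts at P = 56.
CS = ½(92 − 76)(80) = 640; PS = ½(76 − 56)(80) = 800.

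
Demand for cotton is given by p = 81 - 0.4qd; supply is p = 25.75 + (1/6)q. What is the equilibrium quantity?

Set the two price expressions equal: 81 - 0.4q = 25.75 + (1/6)q.
55.25 = (17/30)q, so q* = 97.5.
p* = 81 − (0.4)(97.5) = 42.

q* = 97.5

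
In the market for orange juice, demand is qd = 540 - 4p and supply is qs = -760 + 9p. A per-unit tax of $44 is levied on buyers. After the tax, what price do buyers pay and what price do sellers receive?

Pre-tax equilibrium: p* = 100, q* = 140.
Tax on buyers shifts demand to qd = 540 − 4(p + 44) = 364 - 4p.
364 - 4p = -760 + 9p gives seller price ps = 1124/13; buyers pay pb = 1124/13 + 44 = 1696/13.
New quantity: q = 540 − 4(1696/13) = 236/13.

Buyers pay 1696/13, sellers receive 1124/13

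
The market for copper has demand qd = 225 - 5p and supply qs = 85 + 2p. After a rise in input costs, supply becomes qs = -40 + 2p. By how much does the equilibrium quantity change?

Δq = -625/7

Original equilibrium: p* = 20, q* = 125.
New equilibrium: 225 - 5p = -40 + 2p, so 265 = 7p and p' = 265/7; q' = 225 − 5(265/7) = 250/7.
Change in quantity: 250/7 − 125 = -625/7.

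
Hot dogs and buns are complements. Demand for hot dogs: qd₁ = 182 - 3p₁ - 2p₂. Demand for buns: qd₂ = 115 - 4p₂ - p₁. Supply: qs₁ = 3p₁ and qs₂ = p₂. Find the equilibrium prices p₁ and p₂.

p₁ = 170/7, p₂ = 127/7

Market 1: 182 - 3p₁ - 2p₂ = 3p₁ → 6p₁ + 2p₂ = 182.
Market 2: 5p₂ + p₁ = 115.
Eliminating p₂: 5×(1) − 2×(2) gives 28p₁ = 680, so p₁ = 170/7.
Back-substitute into (2): p₂ = (115 − 1×170/7) / 5 = 127/7.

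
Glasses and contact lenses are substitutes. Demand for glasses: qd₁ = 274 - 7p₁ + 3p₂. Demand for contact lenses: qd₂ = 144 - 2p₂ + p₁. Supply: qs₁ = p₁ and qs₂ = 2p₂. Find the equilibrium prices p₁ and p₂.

p₁ = 1528/29, p₂ = 1426/29

Market 1: 274 - 7p₁ + 3p₂ = p₁ → 8p₁ - 3p₂ = 274.
Market 2: 4p₂ - p₁ = 144.
Eliminating p₂: 4×(1) + 3×(2) gives 29p₁ = 1528, so p₁ = 1528/29.
Back-substitute into (2): p₂ = (144 + 1×1528/29) / 4 = 1426/29.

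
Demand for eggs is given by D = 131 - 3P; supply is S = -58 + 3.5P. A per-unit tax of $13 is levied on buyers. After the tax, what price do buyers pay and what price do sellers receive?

Pre-tax equilibrium: P* = 378/13, Q* = 569/13.
Tax on buyers shifts demand to D = 131 − 3(P + 13) = 92 - 3P.
92 - 3P = -58 + 3.5P gives seller price Ps = 300/13; buyers pay Pb = 300/13 + 13 = 469/13.
New quantity: Q = 131 − 3(469/13) = 296/13.

Buyers pay 469/13, sellers receive 300/13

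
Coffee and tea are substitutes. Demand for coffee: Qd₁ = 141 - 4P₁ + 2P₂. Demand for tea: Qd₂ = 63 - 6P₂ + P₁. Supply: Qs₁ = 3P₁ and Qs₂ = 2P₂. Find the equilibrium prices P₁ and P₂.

P₁ = 209/9, P₂ = 97/9

Market 1: 141 - 4P₁ + 2P₂ = 3P₁ → 7P₁ - 2P₂ = 141.
Market 2: 8P₂ - P₁ = 63.
Eliminating P₂: 8×(1) + 2×(2) gives 54P₁ = 1254, so P₁ = 209/9.
Back-substitute into (2): P₂ = (63 + 1×209/9) / 8 = 97/9.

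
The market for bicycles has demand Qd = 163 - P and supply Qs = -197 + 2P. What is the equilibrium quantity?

Set Qd = Qs: 163 - P = -197 + 2P.
360 = 3P, so P* = 120.
Q* = 163 − 1(120) = 43.

Q* = 43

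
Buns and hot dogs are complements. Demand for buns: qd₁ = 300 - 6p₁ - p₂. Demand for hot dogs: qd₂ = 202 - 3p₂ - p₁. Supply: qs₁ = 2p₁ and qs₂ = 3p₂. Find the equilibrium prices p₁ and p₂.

Market 1: 300 - 6p₁ - p₂ = 2p₁ → 8p₁ + p₂ = 300.
Market 2: 6p₂ + p₁ = 202.
Eliminating p₂: 6×(1) − 1×(2) gives 47p₁ = 1598, so p₁ = 34.
Back-substitute into (2): p₂ = (202 − 1×34) / 6 = 28.

p₁ = 34, p₂ = 28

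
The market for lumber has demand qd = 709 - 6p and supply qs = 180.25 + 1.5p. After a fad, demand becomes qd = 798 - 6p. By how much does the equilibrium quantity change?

Δq = 17.8

Original equilibrium: p* = 70.5, q* = 286.
New equilibrium: 798 - 6p = 180.25 + 1.5p, so 617.75 = 7.5p and p' = 2471/30; q' = 798 − 6(2471/30) = 303.8.
Change in quantity: 303.8 − 286 = 17.8.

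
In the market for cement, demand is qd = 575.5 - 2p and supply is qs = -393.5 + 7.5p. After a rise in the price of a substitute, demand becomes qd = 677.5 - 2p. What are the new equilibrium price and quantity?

p' = 2142/19, q' = 17177/38

Original equilibrium: p* = 102, q* = 371.5.
New equilibrium: 677.5 - 2p = -393.5 + 7.5p, so 1071 = 9.5p and p' = 2142/19; q' = 677.5 − 2(2142/19) = 17177/38.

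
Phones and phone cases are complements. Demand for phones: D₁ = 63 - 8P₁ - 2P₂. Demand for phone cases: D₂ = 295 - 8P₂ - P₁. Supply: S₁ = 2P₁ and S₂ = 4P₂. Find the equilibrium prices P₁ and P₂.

Market 1: 63 - 8P₁ - 2P₂ = 2P₁ → 10P₁ + 2P₂ = 63.
Market 2: 12P₂ + P₁ = 295.
Eliminating P₂: 12×(1) − 2×(2) gives 118P₁ = 166, so P₁ = 83/59.
Back-substitute into (2): P₂ = (295 − 1×83/59) / 12 = 2887/118.

P₁ = 83/59, P₂ = 2887/118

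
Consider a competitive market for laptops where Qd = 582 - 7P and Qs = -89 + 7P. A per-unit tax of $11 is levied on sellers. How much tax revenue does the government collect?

Pre-tax equilibrium: P* = 671/14, Q* = 246.5.
Tax on sellers shifts supply to Qs = -89 + 7(P − 11) = -166 + 7P.
582 - 7P = -166 + 7P gives buyer price Pb = 374/7; sellers receive Ps = 374/7 − 11 = 297/7.
New quantity: Q = 582 − 7(374/7) = 208.
Revenue = 11 × 208 = 2288.

Tax revenue = 2288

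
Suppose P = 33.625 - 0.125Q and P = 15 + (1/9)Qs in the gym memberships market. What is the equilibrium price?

Set the two price expressions equal: 33.625 - 0.125Q = 15 + (1/9)Q.
18.625 = (17/72)Q, so Q* = 1341/17.
P* = 33.625 − (0.125)(1341/17) = 404/17.

P* = 404/17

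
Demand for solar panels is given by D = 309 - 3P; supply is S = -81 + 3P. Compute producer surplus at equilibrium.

Equilibrium: 309 - 3P = -81 + 3P gives P* = 65, Q* = 114.
Supply starts at P = 27 (where S = 0).
PS = ½(65 − 27)(114) = 2166.

Producer surplus = 2166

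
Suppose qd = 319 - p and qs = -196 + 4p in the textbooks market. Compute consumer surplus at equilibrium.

Equilibrium: 319 - p = -196 + 4p gives p* = 103, q* = 216.
Demand choke price (qd = 0): p = 319.
CS = ½(319 − 103)(216) = 23328.

Consumer surplus = 23328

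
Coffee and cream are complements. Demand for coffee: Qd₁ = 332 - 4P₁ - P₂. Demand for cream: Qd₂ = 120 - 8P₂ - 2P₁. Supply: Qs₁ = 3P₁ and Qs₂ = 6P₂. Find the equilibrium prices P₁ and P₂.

Market 1: 332 - 4P₁ - P₂ = 3P₁ → 7P₁ + P₂ = 332.
Market 2: 14P₂ + 2P₁ = 120.
Eliminating P₂: 14×(1) − 1×(2) gives 96P₁ = 4528, so P₁ = 283/6.
Back-substitute into (2): P₂ = (120 − 2×283/6) / 14 = 11/6.

P₁ = 283/6, P₂ = 11/6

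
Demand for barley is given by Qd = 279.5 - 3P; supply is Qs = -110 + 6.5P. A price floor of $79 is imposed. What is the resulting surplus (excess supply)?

Equilibrium price would be P* = 41, so the floor at 79 binds.
At P = 79: Qd = 42.5, Qs = 403.5.
Surplus = 403.5 − 42.5 = 361.

Surplus = 361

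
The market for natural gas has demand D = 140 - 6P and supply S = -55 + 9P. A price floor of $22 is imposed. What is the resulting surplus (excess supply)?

Equilibrium price would be P* = 13, so the floor at 22 binds.
At P = 22: D = 8, S = 143.
Surplus = 143 − 8 = 135.

Surplus = 135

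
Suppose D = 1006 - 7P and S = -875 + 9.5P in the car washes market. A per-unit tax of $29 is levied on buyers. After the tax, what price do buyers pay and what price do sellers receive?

Pre-tax equilibrium: P* = 114, Q* = 208.
Tax on buyers shifts demand to D = 1006 − 7(P + 29) = 803 - 7P.
803 - 7P = -875 + 9.5P gives seller price Ps = 3356/33; buyers pay Pb = 3356/33 + 29 = 4313/33.
New quantity: Q = 1006 − 7(4313/33) = 3007/33.

Buyers pay 4313/33, sellers receive 3356/33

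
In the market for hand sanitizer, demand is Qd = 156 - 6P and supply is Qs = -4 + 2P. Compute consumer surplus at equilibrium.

Equilibrium: 156 - 6P = -4 + 2P gives P* = 20, Q* = 36.
Demand choke price (Qd = 0): P = 26.
CS = ½(26 − 20)(36) = 108.

Consumer surplus = 108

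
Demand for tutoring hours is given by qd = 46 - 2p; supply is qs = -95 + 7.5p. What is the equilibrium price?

p* = 282/19

Set qd = qs: 46 - 2p = -95 + 7.5p.
141 = 9.5p, so p* = 282/19.
q* = 46 − 2(282/19) = 310/19.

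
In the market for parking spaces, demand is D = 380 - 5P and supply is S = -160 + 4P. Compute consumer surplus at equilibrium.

Consumer surplus = 640

Equilibrium: 380 - 5P = -160 + 4P gives P* = 60, Q* = 80.
Demand choke price (D = 0): P = 76.
CS = ½(76 − 60)(80) = 640.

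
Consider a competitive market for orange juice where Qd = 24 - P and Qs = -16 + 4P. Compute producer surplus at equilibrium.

Producer surplus = 32

Equilibrium: 24 - P = -16 + 4P gives P* = 8, Q* = 16.
Supply starts at P = 4 (where Qs = 0).
PS = ½(8 − 4)(16) = 32.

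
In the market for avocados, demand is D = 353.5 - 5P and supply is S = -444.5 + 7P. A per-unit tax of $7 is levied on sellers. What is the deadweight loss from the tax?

Pre-tax equilibrium: P* = 66.5, Q* = 21.
Tax on sellers shifts supply to S = -444.5 + 7(P − 7) = -493.5 + 7P.
353.5 - 5P = -493.5 + 7P gives buyer price Pb = 847/12; sellers receive Ps = 847/12 − 7 = 763/12.
New quantity: Q = 353.5 − 5(847/12) = 7/12.
DWL = ½ × 7 × (21 − 7/12) = 1715/24.

Deadweight loss = 1715/24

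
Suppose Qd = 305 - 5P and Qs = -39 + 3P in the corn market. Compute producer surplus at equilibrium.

Equilibrium: 305 - 5P = -39 + 3P gives P* = 43, Q* = 90.
Supply starts at P = 13 (where Qs = 0).
PS = ½(43 − 13)(90) = 1350.

Producer surplus = 1350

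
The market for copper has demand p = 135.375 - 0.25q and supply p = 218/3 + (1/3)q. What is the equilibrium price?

Set the two price expressions equal: 135.375 - 0.25q = 218/3 + (1/3)q.
1505/24 = (7/12)q, so q* = 107.5.
p* = 135.375 − (0.25)(107.5) = 108.5.

p* = 108.5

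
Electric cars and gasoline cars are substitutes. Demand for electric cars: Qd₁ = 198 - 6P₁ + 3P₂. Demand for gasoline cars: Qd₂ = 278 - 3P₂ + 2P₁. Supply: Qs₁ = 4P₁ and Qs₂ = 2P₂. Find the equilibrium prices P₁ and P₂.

Market 1: 198 - 6P₁ + 3P₂ = 4P₁ → 10P₁ - 3P₂ = 198.
Market 2: 5P₂ - 2P₁ = 278.
Eliminating P₂: 5×(1) + 3×(2) gives 44P₁ = 1824, so P₁ = 456/11.
Back-substitute into (2): P₂ = (278 + 2×456/11) / 5 = 794/11.

P₁ = 456/11, P₂ = 794/11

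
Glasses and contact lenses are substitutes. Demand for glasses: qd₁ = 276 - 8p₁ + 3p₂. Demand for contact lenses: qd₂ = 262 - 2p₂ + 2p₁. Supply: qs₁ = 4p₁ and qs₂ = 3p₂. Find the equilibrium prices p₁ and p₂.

Market 1: 276 - 8p₁ + 3p₂ = 4p₁ → 12p₁ - 3p₂ = 276.
Market 2: 5p₂ - 2p₁ = 262.
Eliminating p₂: 5×(1) + 3×(2) gives 54p₁ = 2166, so p₁ = 361/9.
Back-substitute into (2): p₂ = (262 + 2×361/9) / 5 = 616/9.

p₁ = 361/9, p₂ = 616/9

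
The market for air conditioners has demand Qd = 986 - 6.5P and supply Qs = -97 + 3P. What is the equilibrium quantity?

Q* = 245

Set Qd = Qs: 986 - 6.5P = -97 + 3P.
1083 = 9.5P, so P* = 114.
Q* = 986 − 6.5(114) = 245.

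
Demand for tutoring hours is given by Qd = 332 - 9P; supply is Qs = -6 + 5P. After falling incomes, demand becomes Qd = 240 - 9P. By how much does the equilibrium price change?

ΔP = -46/7

Original equilibrium: P* = 169/7, Q* = 803/7.
New equilibrium: 240 - 9P = -6 + 5P, so 246 = 14P and P' = 123/7; Q' = 240 − 9(123/7) = 573/7.
Change in price: 123/7 − 169/7 = -46/7.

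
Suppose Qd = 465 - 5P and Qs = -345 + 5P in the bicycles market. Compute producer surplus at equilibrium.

Producer surplus = 360

Equilibrium: 465 - 5P = -345 + 5P gives P* = 81, Q* = 60.
Supply starts at P = 69 (where Qs = 0).
PS = ½(81 − 69)(60) = 360.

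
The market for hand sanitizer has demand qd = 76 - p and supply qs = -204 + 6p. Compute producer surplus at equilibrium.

Equilibrium: 76 - p = -204 + 6p gives p* = 40, q* = 36.
Supply starts at p = 34 (where qs = 0).
PS = ½(40 − 34)(36) = 108.

Producer surplus = 108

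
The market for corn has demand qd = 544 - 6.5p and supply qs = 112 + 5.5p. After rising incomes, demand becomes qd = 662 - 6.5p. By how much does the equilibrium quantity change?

Δq = 649/12

Original equilibrium: p* = 36, q* = 310.
New equilibrium: 662 - 6.5p = 112 + 5.5p, so 550 = 12p and p' = 275/6; q' = 662 − 6.5(275/6) = 4369/12.
Change in quantity: 4369/12 − 310 = 649/12.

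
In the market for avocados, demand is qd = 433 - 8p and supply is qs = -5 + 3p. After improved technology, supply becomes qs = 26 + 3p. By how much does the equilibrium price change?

Δp = -31/11

Original equilibrium: p* = 438/11, q* = 1259/11.
New equilibrium: 433 - 8p = 26 + 3p, so 407 = 11p and p' = 37; q' = 433 − 8(37) = 137.
Change in price: 37 − 438/11 = -31/11.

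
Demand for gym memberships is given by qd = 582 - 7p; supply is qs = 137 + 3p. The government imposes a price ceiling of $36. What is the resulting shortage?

Equilibrium price would be p* = 44.5, so the ceiling at 36 binds.
At p = 36: qd = 582 − 7(36) = 330, qs = 137 + 3(36) = 245.
Shortage = 330 − 245 = 85.

Shortage = 85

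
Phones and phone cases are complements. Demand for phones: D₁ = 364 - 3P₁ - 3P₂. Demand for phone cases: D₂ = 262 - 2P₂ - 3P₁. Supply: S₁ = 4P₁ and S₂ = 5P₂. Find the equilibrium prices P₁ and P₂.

Market 1: 364 - 3P₁ - 3P₂ = 4P₁ → 7P₁ + 3P₂ = 364.
Market 2: 7P₂ + 3P₁ = 262.
Eliminating P₂: 7×(1) − 3×(2) gives 40P₁ = 1762, so P₁ = 44.05.
Back-substitute into (2): P₂ = (262 − 3×44.05) / 7 = 18.55.

P₁ = 44.05, P₂ = 18.55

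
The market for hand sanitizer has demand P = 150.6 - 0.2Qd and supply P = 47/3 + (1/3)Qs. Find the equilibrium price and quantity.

P* = 100, Q* = 253

Set the two price expressions equal: 150.6 - 0.2Q = 47/3 + (1/3)Q.
2024/15 = (8/15)Q, so Q* = 253.
P* = 150.6 − (0.2)(253) = 100.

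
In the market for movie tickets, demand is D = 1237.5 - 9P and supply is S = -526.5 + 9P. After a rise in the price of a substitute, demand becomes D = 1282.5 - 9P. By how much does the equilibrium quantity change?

Original equilibrium: P* = 98, Q* = 355.5.
New equilibrium: 1282.5 - 9P = -526.5 + 9P, so 1809 = 18P and P' = 100.5; Q' = 1282.5 − 9(100.5) = 378.
Change in quantity: 378 − 355.5 = 22.5.

ΔQ = 22.5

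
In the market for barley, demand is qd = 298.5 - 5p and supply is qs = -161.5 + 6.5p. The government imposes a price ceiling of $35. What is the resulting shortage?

Equilibrium price would be p* = 40, so the ceiling at 35 binds.
At p = 35: qd = 298.5 − 5(35) = 123.5, qs = -161.5 + 6.5(35) = 66.
Shortage = 123.5 − 66 = 57.5.

Shortage = 57.5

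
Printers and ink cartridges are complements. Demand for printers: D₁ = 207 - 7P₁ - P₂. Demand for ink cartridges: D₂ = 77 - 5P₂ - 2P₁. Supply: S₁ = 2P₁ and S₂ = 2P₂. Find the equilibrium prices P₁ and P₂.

Market 1: 207 - 7P₁ - P₂ = 2P₁ → 9P₁ + P₂ = 207.
Market 2: 7P₂ + 2P₁ = 77.
Eliminating P₂: 7×(1) − 1×(2) gives 61P₁ = 1372, so P₁ = 1372/61.
Back-substitute into (2): P₂ = (77 − 2×1372/61) / 7 = 279/61.

P₁ = 1372/61, P₂ = 279/61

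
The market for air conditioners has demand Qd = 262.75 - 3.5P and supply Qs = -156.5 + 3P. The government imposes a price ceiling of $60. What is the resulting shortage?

Equilibrium price would be P* = 64.5, so the ceiling at 60 binds.
At P = 60: Qd = 262.75 − 3.5(60) = 52.75, Qs = -156.5 + 3(60) = 23.5.
Shortage = 52.75 − 23.5 = 29.25.

Shortage = 29.25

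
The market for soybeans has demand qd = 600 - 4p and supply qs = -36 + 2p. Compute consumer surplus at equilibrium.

Consumer surplus = 3872

Equilibrium: 600 - 4p = -36 + 2p gives p* = 106, q* = 176.
Demand choke price (qd = 0): p = 150.
CS = ½(150 − 106)(176) = 3872.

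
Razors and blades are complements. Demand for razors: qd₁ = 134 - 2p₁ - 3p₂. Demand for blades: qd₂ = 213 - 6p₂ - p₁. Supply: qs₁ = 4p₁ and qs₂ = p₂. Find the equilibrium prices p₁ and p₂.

Market 1: 134 - 2p₁ - 3p₂ = 4p₁ → 6p₁ + 3p₂ = 134.
Market 2: 7p₂ + p₁ = 213.
Eliminating p₂: 7×(1) − 3×(2) gives 39p₁ = 299, so p₁ = 23/3.
Back-substitute into (2): p₂ = (213 − 1×23/3) / 7 = 88/3.

p₁ = 23/3, p₂ = 88/3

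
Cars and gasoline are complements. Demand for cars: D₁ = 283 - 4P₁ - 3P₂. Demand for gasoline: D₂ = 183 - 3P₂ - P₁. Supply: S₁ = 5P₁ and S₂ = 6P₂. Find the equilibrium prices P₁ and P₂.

P₁ = 333/13, P₂ = 682/39

Market 1: 283 - 4P₁ - 3P₂ = 5P₁ → 9P₁ + 3P₂ = 283.
Market 2: 9P₂ + P₁ = 183.
Eliminating P₂: 9×(1) − 3×(2) gives 78P₁ = 1998, so P₁ = 333/13.
Back-substitute into (2): P₂ = (183 − 1×333/13) / 9 = 682/39.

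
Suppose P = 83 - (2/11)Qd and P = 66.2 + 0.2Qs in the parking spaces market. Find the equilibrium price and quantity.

P* = 75, Q* = 44

Set the two price expressions equal: 83 - (2/11)Q = 66.2 + 0.2Q.
16.8 = (21/55)Q, so Q* = 44.
P* = 83 − (2/11)(44) = 75.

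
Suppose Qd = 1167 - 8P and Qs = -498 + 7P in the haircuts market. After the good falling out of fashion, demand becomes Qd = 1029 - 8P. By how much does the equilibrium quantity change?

ΔQ = -64.4

Original equilibrium: P* = 111, Q* = 279.
New equilibrium: 1029 - 8P = -498 + 7P, so 1527 = 15P and P' = 101.8; Q' = 1029 − 8(101.8) = 214.6.
Change in quantity: 214.6 − 279 = -64.4.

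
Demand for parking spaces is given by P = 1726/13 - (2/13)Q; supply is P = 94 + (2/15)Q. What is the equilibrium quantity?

Q* = 135

Set the two price expressions equal: 1726/13 - (2/13)Q = 94 + (2/15)Q.
504/13 = (56/195)Q, so Q* = 135.
P* = 1726/13 − (2/13)(135) = 112.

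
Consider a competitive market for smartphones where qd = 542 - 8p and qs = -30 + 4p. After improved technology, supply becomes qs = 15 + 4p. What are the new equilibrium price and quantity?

p' = 527/12, q' = 572/3

Original equilibrium: p* = 143/3, q* = 482/3.
New equilibrium: 542 - 8p = 15 + 4p, so 527 = 12p and p' = 527/12; q' = 542 − 8(527/12) = 572/3.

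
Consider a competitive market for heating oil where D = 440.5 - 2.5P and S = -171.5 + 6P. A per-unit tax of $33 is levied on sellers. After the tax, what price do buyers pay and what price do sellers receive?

Buyers pay 1620/17, sellers receive 1059/17

Pre-tax equilibrium: P* = 72, Q* = 260.5.
Tax on sellers shifts supply to S = -171.5 + 6(P − 33) = -369.5 + 6P.
440.5 - 2.5P = -369.5 + 6P gives buyer price Pb = 1620/17; sellers receive Ps = 1620/17 − 33 = 1059/17.
New quantity: Q = 440.5 − 2.5(1620/17) = 6877/34.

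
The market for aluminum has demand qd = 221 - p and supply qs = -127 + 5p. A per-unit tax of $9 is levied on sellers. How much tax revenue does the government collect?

Tax revenue = 1399.5

Pre-tax equilibrium: p* = 58, q* = 163.
Tax on sellers shifts supply to qs = -127 + 5(p − 9) = -172 + 5p.
221 - p = -172 + 5p gives buyer price pb = 65.5; sellers receive ps = 65.5 − 9 = 56.5.
New quantity: q = 221 − 1(65.5) = 155.5.
Revenue = 9 × 155.5 = 1399.5.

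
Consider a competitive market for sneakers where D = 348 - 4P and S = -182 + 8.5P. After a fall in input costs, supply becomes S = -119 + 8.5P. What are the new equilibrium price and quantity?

Original equilibrium: P* = 42.4, Q* = 178.4.
New equilibrium: 348 - 4P = -119 + 8.5P, so 467 = 12.5P and P' = 37.36; Q' = 348 − 4(37.36) = 198.56.

P' = 37.36, Q' = 198.56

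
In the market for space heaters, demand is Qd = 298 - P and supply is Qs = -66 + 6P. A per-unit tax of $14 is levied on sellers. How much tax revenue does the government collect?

Pre-tax equilibrium: P* = 52, Q* = 246.
Tax on sellers shifts supply to Qs = -66 + 6(P − 14) = -150 + 6P.
298 - P = -150 + 6P gives buyer price Pb = 64; sellers receive Ps = 64 − 14 = 50.
New quantity: Q = 298 − 1(64) = 234.
Revenue = 14 × 234 = 3276.

Tax revenue = 3276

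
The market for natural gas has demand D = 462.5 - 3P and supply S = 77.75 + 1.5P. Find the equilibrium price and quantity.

P* = 85.5, Q* = 206

Set D = S: 462.5 - 3P = 77.75 + 1.5P.
384.75 = 4.5P, so P* = 85.5.
Q* = 462.5 − 3(85.5) = 206.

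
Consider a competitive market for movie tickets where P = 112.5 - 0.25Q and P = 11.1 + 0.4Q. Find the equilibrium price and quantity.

P* = 73.5, Q* = 156

Set the two price expressions equal: 112.5 - 0.25Q = 11.1 + 0.4Q.
101.4 = 0.65Q, so Q* = 156.
P* = 112.5 − (0.25)(156) = 73.5.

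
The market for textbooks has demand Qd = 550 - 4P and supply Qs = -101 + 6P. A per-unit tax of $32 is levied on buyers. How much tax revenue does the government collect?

Tax revenue = 6809.6

Pre-tax equilibrium: P* = 65.1, Q* = 289.6.
Tax on buyers shifts demand to Qd = 550 − 4(P + 32) = 422 - 4P.
422 - 4P = -101 + 6P gives seller price Ps = 52.3; buyers pay Pb = 52.3 + 32 = 84.3.
New quantity: Q = 550 − 4(84.3) = 212.8.
Revenue = 32 × 212.8 = 6809.6.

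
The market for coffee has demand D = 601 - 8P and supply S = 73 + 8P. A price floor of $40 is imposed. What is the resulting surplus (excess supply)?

Equilibrium price would be P* = 33, so the floor at 40 binds.
At P = 40: D = 281, S = 393.
Surplus = 393 − 281 = 112.

Surplus = 112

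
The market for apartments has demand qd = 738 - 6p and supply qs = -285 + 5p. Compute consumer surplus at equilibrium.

Equilibrium: 738 - 6p = -285 + 5p gives p* = 93, q* = 180.
Demand choke price (qd = 0): p = 123.
CS = ½(123 − 93)(180) = 2700.

Consumer surplus = 2700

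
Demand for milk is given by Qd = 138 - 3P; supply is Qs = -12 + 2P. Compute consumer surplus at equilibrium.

Consumer surplus = 384

Equilibrium: 138 - 3P = -12 + 2P gives P* = 30, Q* = 48.
Demand choke price (Qd = 0): P = 46.
CS = ½(46 − 30)(48) = 384.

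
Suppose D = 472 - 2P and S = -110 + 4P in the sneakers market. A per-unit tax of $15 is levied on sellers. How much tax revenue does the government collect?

Pre-tax equilibrium: P* = 97, Q* = 278.
Tax on sellers shifts supply to S = -110 + 4(P − 15) = -170 + 4P.
472 - 2P = -170 + 4P gives buyer price Pb = 107; sellers receive Ps = 107 − 15 = 92.
New quantity: Q = 472 − 2(107) = 258.
Revenue = 15 × 258 = 3870.

Tax revenue = 3870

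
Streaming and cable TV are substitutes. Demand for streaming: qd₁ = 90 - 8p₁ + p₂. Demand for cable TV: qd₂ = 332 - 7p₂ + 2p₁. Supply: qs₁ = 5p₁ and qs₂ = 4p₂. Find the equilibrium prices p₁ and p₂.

Market 1: 90 - 8p₁ + p₂ = 5p₁ → 13p₁ - p₂ = 90.
Market 2: 11p₂ - 2p₁ = 332.
Eliminating p₂: 11×(1) + 1×(2) gives 141p₁ = 1322, so p₁ = 1322/141.
Back-substitute into (2): p₂ = (332 + 2×1322/141) / 11 = 4496/141.

p₁ = 1322/141, p₂ = 4496/141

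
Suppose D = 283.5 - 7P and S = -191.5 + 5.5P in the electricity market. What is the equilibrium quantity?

Set D = S: 283.5 - 7P = -191.5 + 5.5P.
475 = 12.5P, so P* = 38.
Q* = 283.5 − 7(38) = 17.5.

Q* = 17.5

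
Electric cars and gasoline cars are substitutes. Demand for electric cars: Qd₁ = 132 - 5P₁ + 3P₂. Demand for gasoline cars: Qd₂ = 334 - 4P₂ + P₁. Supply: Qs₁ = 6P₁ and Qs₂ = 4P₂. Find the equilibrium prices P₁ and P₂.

Market 1: 132 - 5P₁ + 3P₂ = 6P₁ → 11P₁ - 3P₂ = 132.
Market 2: 8P₂ - P₁ = 334.
Eliminating P₂: 8×(1) + 3×(2) gives 85P₁ = 2058, so P₁ = 2058/85.
Back-substitute into (2): P₂ = (334 + 1×2058/85) / 8 = 3806/85.

P₁ = 2058/85, P₂ = 3806/85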